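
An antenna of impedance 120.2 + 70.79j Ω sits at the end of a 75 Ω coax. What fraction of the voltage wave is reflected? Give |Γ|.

|Γ| ≈ 0.404

Γ = (Z_L − Z_0)/(Z_L + Z_0) = (45.2 + j70.79)/(195.2 + j70.79)
|Γ| = 84/208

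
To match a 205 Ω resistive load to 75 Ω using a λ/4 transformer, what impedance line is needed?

Z_qwt = √(Z_0·R_L) = √(75 × 205) = √15380

Z_qwt ≈ 124 Ω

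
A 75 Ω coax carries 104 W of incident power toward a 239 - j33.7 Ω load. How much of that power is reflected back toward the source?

P_reflected ≈ 29.2 W

|Γ| = |(164 − j33.7)/(314 − j33.7)| = 0.53
|Γ|² = 0.281
P_refl = |Γ|²·P_inc = 29.2 W, P_del = (1 − |Γ|²)·P_inc = 74.8 W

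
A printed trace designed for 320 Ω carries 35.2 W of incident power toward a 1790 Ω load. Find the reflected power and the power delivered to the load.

P_reflected ≈ 17.1 W; P_delivered ≈ 18.1 W

Γ = (1790 − 320)/(1790 + 320) = 0.697
|Γ|² = 0.485
P_refl = |Γ|²·P_inc = 17.1 W, P_del = (1 − |Γ|²)·P_inc = 18.1 W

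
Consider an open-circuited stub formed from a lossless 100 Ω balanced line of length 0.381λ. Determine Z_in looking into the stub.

Z_in ≈ +j108 Ω

βl = 2π × 0.381 = 137°
tan(βl) = -0.927
For an open-circuited stub, Z_in = −jZ_0·cot(βl) = −jZ_0/tan(βl)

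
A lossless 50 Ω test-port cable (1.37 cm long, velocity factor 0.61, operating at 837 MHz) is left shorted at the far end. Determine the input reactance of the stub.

X_in ≈ 20.8 Ω (inductive)

λ = v/f = 0.61·c / 837 MHz = 0.219 m
βl = 2π·l/λ = 2π × 0.0627 = 22.6°
tan(βl) = 0.415
For a shorted stub, Z_in = jZ_0·tan(βl)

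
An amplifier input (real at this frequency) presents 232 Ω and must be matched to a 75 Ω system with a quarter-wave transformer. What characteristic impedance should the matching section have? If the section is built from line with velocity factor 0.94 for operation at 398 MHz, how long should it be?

Z_qwt ≈ 132 Ω; length ≈ 17.7 cm

Z_qwt = √(Z_0·R_L) = √(75 × 232) = √17400
λ = 0.94·c/f = 0.709 m, so l = λ/4 = 0.177 m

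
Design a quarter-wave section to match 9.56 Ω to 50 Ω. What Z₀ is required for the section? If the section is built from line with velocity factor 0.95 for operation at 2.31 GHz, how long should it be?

Z_qwt ≈ 21.9 Ω; length ≈ 3.08 cm

Z_qwt = √(Z_0·R_L) = √(50 × 9.56) = √478
λ = 0.95·c/f = 0.123 m, so l = λ/4 = 0.0308 m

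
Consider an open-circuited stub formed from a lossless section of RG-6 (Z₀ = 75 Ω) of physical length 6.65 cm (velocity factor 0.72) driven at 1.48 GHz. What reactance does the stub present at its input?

X_in ≈ 262 Ω (inductive)

λ = v/f = 0.72·c / 1.48 GHz = 0.146 m
βl = 2π·l/λ = 2π × 0.456 = 164°
tan(βl) = -0.286
For an open-circuited stub, Z_in = −jZ_0·cot(βl) = −jZ_0/tan(βl)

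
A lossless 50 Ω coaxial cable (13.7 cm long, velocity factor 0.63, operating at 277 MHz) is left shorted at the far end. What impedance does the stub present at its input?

λ = v/f = 0.63·c / 277 MHz = 0.682 m
βl = 2π·l/λ = 2π × 0.201 = 72.3°
tan(βl) = 3.13
For a shorted stub, Z_in = jZ_0·tan(βl)

Z_in ≈ +j157 Ω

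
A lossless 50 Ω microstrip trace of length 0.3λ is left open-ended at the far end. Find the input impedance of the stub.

Z_in ≈ +j16.2 Ω

βl = 2π × 0.3 = 108°
tan(βl) = -3.08
For an open-ended stub, Z_in = −jZ_0·cot(βl) = −jZ_0/tan(βl)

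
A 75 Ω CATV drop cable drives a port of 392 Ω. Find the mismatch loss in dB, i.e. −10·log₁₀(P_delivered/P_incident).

mismatch loss ≈ 2.68 dB

Γ = (392 − 75)/(392 + 75) = 0.679
|Γ|² = 0.461, so P_del/P_inc = 1 − |Γ|² = 0.539
ML = −10·log₁₀(1 − |Γ|²)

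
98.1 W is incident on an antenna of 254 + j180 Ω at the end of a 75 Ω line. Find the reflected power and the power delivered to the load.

|Γ| = |(179 + j180)/(329 + j180)| = 0.677
|Γ|² = 0.458
P_refl = |Γ|²·P_inc = 44.9 W, P_del = (1 − |Γ|²)·P_inc = 53.2 W

P_reflected ≈ 44.9 W; P_delivered ≈ 53.2 W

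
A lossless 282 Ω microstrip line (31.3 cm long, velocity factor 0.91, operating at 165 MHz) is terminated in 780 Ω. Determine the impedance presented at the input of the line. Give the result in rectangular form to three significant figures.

Z_in ≈ 116 − j96.5 Ω

λ = v/f = 0.91·c / 165 MHz = 1.65 m
βl = 2π·l/λ = 2π × 0.189 = 68.1°
tan(βl) = tan(68.1°) = 2.49
Z_in = Z_0·(Z_L + jZ_0·tanβl)/(Z_0 + jZ_L·tanβl)
     = 282·(780 + j702)/(282 + j1940)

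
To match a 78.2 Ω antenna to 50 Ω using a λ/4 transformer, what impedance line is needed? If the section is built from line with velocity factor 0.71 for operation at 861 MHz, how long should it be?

Z_qwt ≈ 62.5 Ω; length ≈ 6.18 cm

Z_qwt = √(Z_0·R_L) = √(50 × 78.2) = √3910
λ = 0.71·c/f = 0.247 m, so l = λ/4 = 0.0618 m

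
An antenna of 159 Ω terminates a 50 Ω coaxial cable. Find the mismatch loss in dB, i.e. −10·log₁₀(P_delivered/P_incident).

Γ = (159 − 50)/(159 + 50) = 0.522
|Γ|² = 0.272, so P_del/P_inc = 1 − |Γ|² = 0.728
ML = −10·log₁₀(1 − |Γ|²)

mismatch loss ≈ 1.38 dB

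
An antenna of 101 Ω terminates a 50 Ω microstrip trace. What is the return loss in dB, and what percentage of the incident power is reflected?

RL ≈ 9.43 dB; 11.4% of incident power reflected

Γ = (101 − 50)/(101 + 50) = 0.338
RL = −20·log₁₀(0.338) = 9.43 dB
P_refl/P_inc = |Γ|² = 0.114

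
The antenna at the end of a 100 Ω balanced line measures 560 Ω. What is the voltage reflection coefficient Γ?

Γ = (Z_L − Z_0)/(Z_L + Z_0) = (560 − 100)/(560 + 100) = 460/660

Γ = 0.697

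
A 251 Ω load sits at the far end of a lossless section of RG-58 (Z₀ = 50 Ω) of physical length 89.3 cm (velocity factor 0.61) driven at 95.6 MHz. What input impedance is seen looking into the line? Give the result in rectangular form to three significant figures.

λ = v/f = 0.61·c / 95.6 MHz = 1.91 m
βl = 2π·l/λ = 2π × 0.467 = 168°
tan(βl) = tan(168°) = -0.214
Z_in = Z_0·(Z_L + jZ_0·tanβl)/(Z_0 + jZ_L·tanβl)
     = 50·(251 − j10.7)/(50 − j53.6)

Z_in ≈ 122 + j120 Ω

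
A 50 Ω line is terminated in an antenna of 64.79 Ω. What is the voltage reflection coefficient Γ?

Γ = 0.129

Γ = (Z_L − Z_0)/(Z_L + Z_0) = (64.79 − 50)/(64.79 + 50) = 14.79/114.8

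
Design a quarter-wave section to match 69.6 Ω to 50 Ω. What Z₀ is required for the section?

Z_qwt ≈ 59 Ω

Z_qwt = √(Z_0·R_L) = √(50 × 69.6) = √3480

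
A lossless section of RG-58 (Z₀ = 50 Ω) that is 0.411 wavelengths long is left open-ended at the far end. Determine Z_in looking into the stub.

Z_in ≈ +j79.9 Ω

βl = 2π × 0.411 = 148°
tan(βl) = -0.626
For an open-ended stub, Z_in = −jZ_0·cot(βl) = −jZ_0/tan(βl)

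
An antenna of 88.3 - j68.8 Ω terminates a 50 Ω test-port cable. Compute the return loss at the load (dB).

Γ = (38.3 − j68.8)/(138.3 − j68.8), |Γ| = 0.51
RL = −20·log₁₀|Γ| = −20·log₁₀(0.51)

RL ≈ 5.85 dB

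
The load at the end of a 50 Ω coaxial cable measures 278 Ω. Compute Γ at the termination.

Γ = 0.695

Γ = (Z_L − Z_0)/(Z_L + Z_0) = (278 − 50)/(278 + 50) = 228/328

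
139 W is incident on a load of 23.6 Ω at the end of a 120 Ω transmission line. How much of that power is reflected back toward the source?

Γ = (23.6 − 120)/(23.6 + 120) = -0.671
|Γ|² = 0.451
P_refl = |Γ|²·P_inc = 62.6 W, P_del = (1 − |Γ|²)·P_inc = 76.4 W

P_reflected ≈ 62.6 W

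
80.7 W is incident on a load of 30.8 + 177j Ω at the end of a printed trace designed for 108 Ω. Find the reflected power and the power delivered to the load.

|Γ| = |(-77.2 + j177)/(138.8 + j177)| = 0.858
|Γ|² = 0.737
P_refl = |Γ|²·P_inc = 59.5 W, P_del = (1 − |Γ|²)·P_inc = 21.2 W

P_reflected ≈ 59.5 W; P_delivered ≈ 21.2 W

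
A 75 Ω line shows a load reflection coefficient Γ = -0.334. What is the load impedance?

Z_L = Z_0·(1 + Γ)/(1 − Γ) = 75·(0.666)/(1.33)

Z_L ≈ 37.4 Ω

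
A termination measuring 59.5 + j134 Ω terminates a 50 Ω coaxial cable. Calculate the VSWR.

Γ = (Z_L − Z_0)/(Z_L + Z_0) = (9.5 + j134)/(109.5 + j134)
|Γ| = 134/173 = 0.776
VSWR = (1 + |Γ|)/(1 − |Γ|) = 1.78/0.224

VSWR ≈ 7.94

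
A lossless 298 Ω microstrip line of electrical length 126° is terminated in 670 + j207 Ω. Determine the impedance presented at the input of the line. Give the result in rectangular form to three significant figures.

tan(βl) = tan(126°) = -1.38
Z_in = Z_0·(Z_L + jZ_0·tanβl)/(Z_0 + jZ_L·tanβl)
     = 298·(670 − j203)/(583 − j922)

Z_in ≈ 145 + j125 Ω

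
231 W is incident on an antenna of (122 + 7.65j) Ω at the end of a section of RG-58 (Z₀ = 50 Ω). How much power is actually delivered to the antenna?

|Γ| = |(72 + j7.65)/(172 + j7.65)| = 0.421
|Γ|² = 0.177
P_refl = |Γ|²·P_inc = 40.9 W, P_del = (1 − |Γ|²)·P_inc = 190 W

P_delivered ≈ 190 W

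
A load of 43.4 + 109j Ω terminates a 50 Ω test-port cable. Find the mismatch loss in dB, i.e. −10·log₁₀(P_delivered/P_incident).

Γ = (-6.6 + j109)/(93.4 + j109), |Γ| = 0.761
|Γ|² = 0.579, so P_del/P_inc = 1 − |Γ|² = 0.421
ML = −10·log₁₀(1 − |Γ|²)

mismatch loss ≈ 3.75 dB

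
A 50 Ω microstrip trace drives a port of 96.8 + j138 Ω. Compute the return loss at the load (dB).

RL ≈ 2.81 dB

Γ = (46.8 + j138)/(146.8 + j138), |Γ| = 0.723
RL = −20·log₁₀|Γ| = −20·log₁₀(0.723)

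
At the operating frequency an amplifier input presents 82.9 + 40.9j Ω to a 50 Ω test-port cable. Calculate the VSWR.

VSWR ≈ 2.21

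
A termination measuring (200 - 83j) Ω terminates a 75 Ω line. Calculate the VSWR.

VSWR ≈ 3.19

Γ = (Z_L − Z_0)/(Z_L + Z_0) = (125 − j83)/(275 − j83)
|Γ| = 150/287 = 0.522
VSWR = (1 + |Γ|)/(1 − |Γ|) = 1.52/0.478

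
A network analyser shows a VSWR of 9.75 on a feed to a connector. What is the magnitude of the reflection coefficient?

|Γ| = (S − 1)/(S + 1) = (9.75 − 1)/(9.75 + 1) = 8.75/10.8

|Γ| ≈ 0.814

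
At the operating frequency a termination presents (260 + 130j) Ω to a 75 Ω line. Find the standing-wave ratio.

Γ = (Z_L − Z_0)/(Z_L + Z_0) = (185 + j130)/(335 + j130)
|Γ| = 226/359 = 0.629
VSWR = (1 + |Γ|)/(1 − |Γ|) = 1.63/0.371

VSWR ≈ 4.39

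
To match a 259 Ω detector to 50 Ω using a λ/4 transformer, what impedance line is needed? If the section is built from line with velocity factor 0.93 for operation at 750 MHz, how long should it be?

Z_qwt ≈ 114 Ω; length ≈ 9.3 cm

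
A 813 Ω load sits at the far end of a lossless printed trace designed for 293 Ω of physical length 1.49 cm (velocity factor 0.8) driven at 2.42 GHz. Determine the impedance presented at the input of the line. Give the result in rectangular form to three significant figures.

λ = v/f = 0.8·c / 2.42 GHz = 0.0992 m
βl = 2π·l/λ = 2π × 0.15 = 54.1°
tan(βl) = tan(54.1°) = 1.38
Z_in = Z_0·(Z_L + jZ_0·tanβl)/(Z_0 + jZ_L·tanβl)
     = 293·(813 + j405)/(293 + j1120)

Z_in ≈ 151 − j173 Ω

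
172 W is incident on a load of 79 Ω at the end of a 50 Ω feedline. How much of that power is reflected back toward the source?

P_reflected ≈ 8.69 W

Γ = (79 − 50)/(79 + 50) = 0.225
|Γ|² = 0.0505
P_refl = |Γ|²·P_inc = 8.69 W, P_del = (1 − |Γ|²)·P_inc = 163 W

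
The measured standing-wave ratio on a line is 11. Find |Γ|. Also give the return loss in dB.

|Γ| ≈ 0.833; return loss ≈ 1.58 dB

|Γ| = (S − 1)/(S + 1) = (11 − 1)/(11 + 1) = 10/12
RL = −20·log₁₀|Γ| = −20·log₁₀(0.833)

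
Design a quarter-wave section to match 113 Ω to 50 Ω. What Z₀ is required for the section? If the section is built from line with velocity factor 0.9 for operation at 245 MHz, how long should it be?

Z_qwt ≈ 75.2 Ω; length ≈ 27.6 cm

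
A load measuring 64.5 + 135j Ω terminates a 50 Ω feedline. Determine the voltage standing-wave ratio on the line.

VSWR ≈ 7.58

Γ = (Z_L − Z_0)/(Z_L + Z_0) = (14.5 + j135)/(114.5 + j135)
|Γ| = 136/177 = 0.767
VSWR = (1 + |Γ|)/(1 − |Γ|) = 1.77/0.233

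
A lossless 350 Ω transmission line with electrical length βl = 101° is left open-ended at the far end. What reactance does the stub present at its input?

tan(βl) = -5.14
For an open-ended stub, Z_in = −jZ_0·cot(βl) = −jZ_0/tan(βl)

X_in ≈ 68 Ω (inductive)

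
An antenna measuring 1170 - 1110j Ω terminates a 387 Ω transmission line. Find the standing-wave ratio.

Γ = (Z_L − Z_0)/(Z_L + Z_0) = (783 − j1110)/(1557 − j1110)
|Γ| = 1360/1910 = 0.71
VSWR = (1 + |Γ|)/(1 − |Γ|) = 1.71/0.29

VSWR ≈ 5.91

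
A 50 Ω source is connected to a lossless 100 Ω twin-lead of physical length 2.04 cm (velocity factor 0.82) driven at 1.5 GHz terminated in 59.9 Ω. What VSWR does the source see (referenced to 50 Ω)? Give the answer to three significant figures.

λ = v/f = 0.82·c / 1.5 GHz = 0.164 m
βl = 2π·l/λ = 2π × 0.124 = 44.8°
tan(βl) = 0.992
Z_in = Z_0·(Z_L + jZ_0·tanβl)/(Z_0 + jZ_L·tanβl) = 87.8 + j47 Ω
Γ_s = (Z_in − Z_s)/(Z_in + Z_s) = (37.8 + j47)/(138 + j47), |Γ_s| = 0.414
VSWR = (1 + |Γ_s|)/(1 − |Γ_s|)

VSWR ≈ 2.42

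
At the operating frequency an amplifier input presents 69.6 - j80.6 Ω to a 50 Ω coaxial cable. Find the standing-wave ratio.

Γ = (Z_L − Z_0)/(Z_L + Z_0) = (19.6 − j80.6)/(119.6 − j80.6)
|Γ| = 82.9/144 = 0.575
VSWR = (1 + |Γ|)/(1 − |Γ|) = 1.58/0.425

VSWR ≈ 3.71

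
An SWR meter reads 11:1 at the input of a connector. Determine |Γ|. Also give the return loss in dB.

|Γ| ≈ 0.833; return loss ≈ 1.58 dB

|Γ| = (S − 1)/(S + 1) = (11 − 1)/(11 + 1) = 10/12
RL = −20·log₁₀|Γ| = −20·log₁₀(0.833)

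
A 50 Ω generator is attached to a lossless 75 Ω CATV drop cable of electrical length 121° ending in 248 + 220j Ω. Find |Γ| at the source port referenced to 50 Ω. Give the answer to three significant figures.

tan(βl) = -1.66
Z_in = Z_0·(Z_L + jZ_0·tanβl)/(Z_0 + jZ_L·tanβl) = 14.4 + j29.7 Ω
Γ_s = (Z_in − Z_s)/(Z_in + Z_s) = (-35.6 + j29.7)/(64.4 + j29.7), |Γ_s| = 0.653

|Γ| ≈ 0.653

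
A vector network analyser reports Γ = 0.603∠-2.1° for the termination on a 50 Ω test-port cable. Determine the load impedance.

Z_L ≈ 201 − j13.9 Ω

Z_L = Z_0·(1 + Γ)/(1 − Γ) = 50·(1.6 − j0.0221)/(0.397 + j0.0221)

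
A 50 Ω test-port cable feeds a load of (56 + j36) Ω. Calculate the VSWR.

VSWR ≈ 1.97

Γ = (Z_L − Z_0)/(Z_L + Z_0) = (6 + j36)/(106 + j36)
|Γ| = 36.5/112 = 0.326
VSWR = (1 + |Γ|)/(1 − |Γ|) = 1.33/0.674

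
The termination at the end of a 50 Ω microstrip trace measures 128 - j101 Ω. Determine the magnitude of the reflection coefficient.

Γ = (Z_L − Z_0)/(Z_L + Z_0) = (78 − j101)/(178 − j101)
|Γ| = 128/205

|Γ| ≈ 0.624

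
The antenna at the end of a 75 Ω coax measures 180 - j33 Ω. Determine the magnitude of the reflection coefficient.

Γ = (Z_L − Z_0)/(Z_L + Z_0) = (105 − j33)/(255 − j33)
|Γ| = 110/257

|Γ| ≈ 0.428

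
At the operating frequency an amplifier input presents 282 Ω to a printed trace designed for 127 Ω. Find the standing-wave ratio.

VSWR ≈ 2.22

For a purely resistive load, VSWR = R_L/Z_0 or Z_0/R_L (whichever > 1) = 282/127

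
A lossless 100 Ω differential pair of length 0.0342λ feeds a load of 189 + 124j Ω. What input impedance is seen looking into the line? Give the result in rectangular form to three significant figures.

Z_in ≈ 282 + j40.4 Ω

βl = 2π × 0.0342 = 12.3°
tan(βl) = tan(12.3°) = 0.218
Z_in = Z_0·(Z_L + jZ_0·tanβl)/(Z_0 + jZ_L·tanβl)
     = 100·(189 + j146)/(72.9 + j41.3)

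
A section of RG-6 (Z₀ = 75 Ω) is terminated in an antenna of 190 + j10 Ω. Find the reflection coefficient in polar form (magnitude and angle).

Γ = (Z_L − Z_0)/(Z_L + Z_0) = (115 + j10)/(265 + j10)
|Γ| = 115/265 = 0.435

Γ ≈ 0.435 ∠ 2.81°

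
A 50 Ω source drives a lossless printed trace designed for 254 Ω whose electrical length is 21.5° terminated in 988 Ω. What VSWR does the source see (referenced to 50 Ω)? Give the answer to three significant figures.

VSWR ≈ 17.4

tan(βl) = 0.394
Z_in = Z_0·(Z_L + jZ_0·tanβl)/(Z_0 + jZ_L·tanβl) = 341 − j422 Ω
Γ_s = (Z_in − Z_s)/(Z_in + Z_s) = (291 − j422)/(391 − j422), |Γ_s| = 0.891
VSWR = (1 + |Γ_s|)/(1 − |Γ_s|)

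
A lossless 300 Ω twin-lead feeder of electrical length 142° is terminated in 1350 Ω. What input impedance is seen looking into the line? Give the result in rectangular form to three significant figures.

Z_in ≈ 163 + j338 Ω

tan(βl) = tan(142°) = -0.781
Z_in = Z_0·(Z_L + jZ_0·tanβl)/(Z_0 + jZ_L·tanβl)
     = 300·(1350 − j234)/(300 − j1050)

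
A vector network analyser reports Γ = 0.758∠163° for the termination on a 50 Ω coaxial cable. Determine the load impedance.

Z_L ≈ 7.03 + j7.33 Ω

Z_L = Z_0·(1 + Γ)/(1 − Γ) = 50·(0.275 + j0.222)/(1.72 − j0.222)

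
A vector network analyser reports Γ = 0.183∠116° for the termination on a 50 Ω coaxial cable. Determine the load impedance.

Z_L ≈ 40.5 + j13.8 Ω

Z_L = Z_0·(1 + Γ)/(1 − Γ) = 50·(0.92 + j0.164)/(1.08 − j0.164)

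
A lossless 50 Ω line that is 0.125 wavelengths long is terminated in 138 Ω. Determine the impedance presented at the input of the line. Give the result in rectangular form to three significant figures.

Z_in ≈ 32 − j38.4 Ω

βl = 2π × 0.125 = 45°
tan(βl) = tan(45°) = 1
Z_in = Z_0·(Z_L + jZ_0·tanβl)/(Z_0 + jZ_L·tanβl)
     = 50·(138 + j50)/(50 + j138)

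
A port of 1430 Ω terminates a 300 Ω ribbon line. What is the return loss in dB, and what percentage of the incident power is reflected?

Γ = (1430 − 300)/(1430 + 300) = 0.653
RL = −20·log₁₀(0.653) = 3.7 dB
P_refl/P_inc = |Γ|² = 0.427

RL ≈ 3.7 dB; 42.7% of incident power reflected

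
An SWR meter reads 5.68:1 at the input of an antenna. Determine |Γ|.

|Γ| ≈ 0.701

|Γ| = (S − 1)/(S + 1) = (5.68 − 1)/(5.68 + 1) = 4.68/6.68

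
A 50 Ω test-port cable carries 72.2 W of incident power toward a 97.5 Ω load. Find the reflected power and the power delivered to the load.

Γ = (97.5 − 50)/(97.5 + 50) = 0.322
|Γ|² = 0.104
P_refl = |Γ|²·P_inc = 7.49 W, P_del = (1 − |Γ|²)·P_inc = 64.7 W

P_reflected ≈ 7.49 W; P_delivered ≈ 64.7 W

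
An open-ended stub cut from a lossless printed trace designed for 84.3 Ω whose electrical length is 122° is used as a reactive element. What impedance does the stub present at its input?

Z_in ≈ +j52.7 Ω

tan(βl) = -1.6
For an open-ended stub, Z_in = −jZ_0·cot(βl) = −jZ_0/tan(βl)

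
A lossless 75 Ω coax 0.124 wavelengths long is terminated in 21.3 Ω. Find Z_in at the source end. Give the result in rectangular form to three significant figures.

Z_in ≈ 39 + j63.1 Ω

βl = 2π × 0.124 = 44.6°
tan(βl) = tan(44.6°) = 0.988
Z_in = Z_0·(Z_L + jZ_0·tanβl)/(Z_0 + jZ_L·tanβl)
     = 75·(21.3 + j74.1)/(75 + j21)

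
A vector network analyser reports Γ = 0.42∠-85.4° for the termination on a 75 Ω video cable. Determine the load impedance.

Z_L ≈ 55.7 − j56.6 Ω

Z_L = Z_0·(1 + Γ)/(1 − Γ) = 75·(1.03 − j0.419)/(0.966 + j0.419)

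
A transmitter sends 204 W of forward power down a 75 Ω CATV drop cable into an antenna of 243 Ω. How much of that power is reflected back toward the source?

Γ = (243 − 75)/(243 + 75) = 0.528
|Γ|² = 0.279
P_refl = |Γ|²·P_inc = 56.9 W, P_del = (1 − |Γ|²)·P_inc = 147 W

P_reflected ≈ 56.9 W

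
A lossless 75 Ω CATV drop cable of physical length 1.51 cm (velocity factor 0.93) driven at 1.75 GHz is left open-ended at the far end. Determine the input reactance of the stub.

X_in ≈ -111 Ω (capacitive)

λ = v/f = 0.93·c / 1.75 GHz = 0.159 m
βl = 2π·l/λ = 2π × 0.0947 = 34.1°
tan(βl) = 0.677
For an open-ended stub, Z_in = −jZ_0·cot(βl) = −jZ_0/tan(βl)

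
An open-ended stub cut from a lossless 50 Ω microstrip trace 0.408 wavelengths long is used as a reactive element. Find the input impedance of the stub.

βl = 2π × 0.408 = 147°
tan(βl) = -0.652
For an open-ended stub, Z_in = −jZ_0·cot(βl) = −jZ_0/tan(βl)

Z_in ≈ +j76.6 Ω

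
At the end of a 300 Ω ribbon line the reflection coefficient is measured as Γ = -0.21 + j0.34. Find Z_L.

Z_L = Z_0·(1 + Γ)/(1 − Γ) = 300·(0.79 + j0.34)/(1.21 − j0.34)

Z_L ≈ 160 + j129 Ω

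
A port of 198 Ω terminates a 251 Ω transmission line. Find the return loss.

RL ≈ 18.6 dB

Γ = (198 − 251)/(198 + 251) = -0.118
RL = −20·log₁₀|Γ| = −20·log₁₀(0.118)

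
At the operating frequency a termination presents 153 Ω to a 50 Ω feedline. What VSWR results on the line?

VSWR ≈ 3.06

Γ = (153 − 50)/(153 + 50) = 0.507
VSWR = (1 + 0.507)/(1 − 0.507)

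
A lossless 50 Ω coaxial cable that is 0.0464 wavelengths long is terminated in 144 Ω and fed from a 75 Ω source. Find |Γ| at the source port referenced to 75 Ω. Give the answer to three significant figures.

|Γ| ≈ 0.365

βl = 2π × 0.0464 = 16.7°
tan(βl) = 0.3
Z_in = Z_0·(Z_L + jZ_0·tanβl)/(Z_0 + jZ_L·tanβl) = 89.9 − j62.7 Ω
Γ_s = (Z_in − Z_s)/(Z_in + Z_s) = (14.9 − j62.7)/(165 − j62.7), |Γ_s| = 0.365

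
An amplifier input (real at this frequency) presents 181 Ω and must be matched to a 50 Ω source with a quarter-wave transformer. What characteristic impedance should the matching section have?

Z_qwt = √(Z_0·R_L) = √(50 × 181) = √9050

Z_qwt ≈ 95.1 Ω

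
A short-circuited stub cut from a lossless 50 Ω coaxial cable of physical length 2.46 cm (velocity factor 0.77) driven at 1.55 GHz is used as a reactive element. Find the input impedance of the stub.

Z_in ≈ +j84.6 Ω

λ = v/f = 0.77·c / 1.55 GHz = 0.149 m
βl = 2π·l/λ = 2π × 0.165 = 59.4°
tan(βl) = 1.69
For a short-circuited stub, Z_in = jZ_0·tan(βl)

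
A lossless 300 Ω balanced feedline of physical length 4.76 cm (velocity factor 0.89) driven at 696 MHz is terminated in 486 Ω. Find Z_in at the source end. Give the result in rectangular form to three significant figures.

λ = v/f = 0.89·c / 696 MHz = 0.384 m
βl = 2π·l/λ = 2π × 0.124 = 44.7°
tan(βl) = tan(44.7°) = 0.989
Z_in = Z_0·(Z_L + jZ_0·tanβl)/(Z_0 + jZ_L·tanβl)
     = 300·(486 + j297)/(300 + j480)

Z_in ≈ 270 − j135 Ω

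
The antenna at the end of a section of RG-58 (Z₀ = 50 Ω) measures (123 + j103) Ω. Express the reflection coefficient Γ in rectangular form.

Γ = (Z_L − Z_0)/(Z_L + Z_0) = (73 + j103)/(173 + j103)

Γ ≈ 0.573 + j0.254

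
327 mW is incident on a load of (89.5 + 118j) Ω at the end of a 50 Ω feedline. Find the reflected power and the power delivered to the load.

|Γ| = |(39.5 + j118)/(139.5 + j118)| = 0.681
|Γ|² = 0.464
P_refl = |Γ|²·P_inc = 152 mW, P_del = (1 − |Γ|²)·P_inc = 175 mW

P_reflected ≈ 152 mW; P_delivered ≈ 175 mW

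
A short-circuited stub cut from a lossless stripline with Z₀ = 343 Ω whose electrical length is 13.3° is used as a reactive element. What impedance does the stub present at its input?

tan(βl) = 0.236
For a short-circuited stub, Z_in = jZ_0·tan(βl)

Z_in ≈ +j81.1 Ω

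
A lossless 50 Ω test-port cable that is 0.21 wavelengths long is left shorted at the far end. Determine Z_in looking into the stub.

Z_in ≈ +j195 Ω

βl = 2π × 0.21 = 75.6°
tan(βl) = 3.89
For a shorted stub, Z_in = jZ_0·tan(βl)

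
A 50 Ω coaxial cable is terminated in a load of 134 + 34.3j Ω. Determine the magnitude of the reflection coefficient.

|Γ| ≈ 0.485

Γ = (Z_L − Z_0)/(Z_L + Z_0) = (84 + j34.3)/(184 + j34.3)
|Γ| = 90.7/187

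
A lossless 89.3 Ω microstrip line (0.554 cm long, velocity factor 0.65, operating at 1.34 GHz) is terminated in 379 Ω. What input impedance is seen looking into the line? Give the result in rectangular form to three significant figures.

Z_in ≈ 194 − j179 Ω

λ = v/f = 0.65·c / 1.34 GHz = 0.146 m
βl = 2π·l/λ = 2π × 0.0381 = 13.7°
tan(βl) = tan(13.7°) = 0.244
Z_in = Z_0·(Z_L + jZ_0·tanβl)/(Z_0 + jZ_L·tanβl)
     = 89.3·(379 + j21.8)/(89.3 + j92.4)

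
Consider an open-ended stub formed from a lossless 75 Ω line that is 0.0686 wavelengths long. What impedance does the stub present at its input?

βl = 2π × 0.0686 = 24.7°
tan(βl) = 0.46
For an open-ended stub, Z_in = −jZ_0·cot(βl) = −jZ_0/tan(βl)

Z_in ≈ −j163 Ω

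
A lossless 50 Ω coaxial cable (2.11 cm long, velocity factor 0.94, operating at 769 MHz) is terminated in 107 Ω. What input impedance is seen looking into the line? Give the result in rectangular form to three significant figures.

Z_in ≈ 73.9 − j40.9 Ω

λ = v/f = 0.94·c / 769 MHz = 0.367 m
βl = 2π·l/λ = 2π × 0.0575 = 20.7°
tan(βl) = tan(20.7°) = 0.378
Z_in = Z_0·(Z_L + jZ_0·tanβl)/(Z_0 + jZ_L·tanβl)
     = 50·(107 + j18.9)/(50 + j40.5)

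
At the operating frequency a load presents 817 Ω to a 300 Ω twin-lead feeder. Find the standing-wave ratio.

VSWR ≈ 2.72

Γ = (817 − 300)/(817 + 300) = 0.463
VSWR = (1 + 0.463)/(1 − 0.463)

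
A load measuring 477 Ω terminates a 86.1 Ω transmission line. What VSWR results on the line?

Γ = (477 − 86.1)/(477 + 86.1) = 0.694
VSWR = (1 + 0.694)/(1 − 0.694)

VSWR ≈ 5.54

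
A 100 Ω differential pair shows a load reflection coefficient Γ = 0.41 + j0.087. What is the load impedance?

Z_L ≈ 232 + j48.9 Ω

Z_L = Z_0·(1 + Γ)/(1 − Γ) = 100·(1.41 + j0.087)/(0.59 − j0.087)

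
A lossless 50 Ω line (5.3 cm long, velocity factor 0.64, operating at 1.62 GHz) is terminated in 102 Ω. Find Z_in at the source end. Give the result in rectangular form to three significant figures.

λ = v/f = 0.64·c / 1.62 GHz = 0.119 m
βl = 2π·l/λ = 2π × 0.447 = 161°
tan(βl) = tan(161°) = -0.345
Z_in = Z_0·(Z_L + jZ_0·tanβl)/(Z_0 + jZ_L·tanβl)
     = 50·(102 − j17.2)/(50 − j35.1)

Z_in ≈ 76.4 + j36.5 Ω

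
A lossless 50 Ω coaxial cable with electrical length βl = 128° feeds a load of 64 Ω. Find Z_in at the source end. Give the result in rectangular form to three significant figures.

Z_in ≈ 45.8 + j11.1 Ω

tan(βl) = tan(128°) = -1.28
Z_in = Z_0·(Z_L + jZ_0·tanβl)/(Z_0 + jZ_L·tanβl)
     = 50·(64 − j64)/(50 − j81.9)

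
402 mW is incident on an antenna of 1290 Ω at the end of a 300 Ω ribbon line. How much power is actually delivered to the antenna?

Γ = (1290 − 300)/(1290 + 300) = 0.623
|Γ|² = 0.388
P_refl = |Γ|²·P_inc = 156 mW, P_del = (1 − |Γ|²)·P_inc = 246 mW

P_delivered ≈ 246 mW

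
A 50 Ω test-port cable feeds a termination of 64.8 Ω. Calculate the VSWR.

Γ = (64.8 − 50)/(64.8 + 50) = 0.129
VSWR = (1 + 0.129)/(1 − 0.129)

VSWR ≈ 1.3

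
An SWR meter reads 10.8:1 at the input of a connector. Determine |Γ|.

|Γ| ≈ 0.831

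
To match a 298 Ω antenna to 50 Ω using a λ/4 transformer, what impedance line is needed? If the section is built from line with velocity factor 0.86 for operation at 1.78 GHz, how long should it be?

Z_qwt ≈ 122 Ω; length ≈ 3.62 cm

Z_qwt = √(Z_0·R_L) = √(50 × 298) = √14900
λ = 0.86·c/f = 0.145 m, so l = λ/4 = 0.0362 m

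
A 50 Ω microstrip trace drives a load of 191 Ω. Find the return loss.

Γ = (191 − 50)/(191 + 50) = 0.585
RL = −20·log₁₀|Γ| = −20·log₁₀(0.585)

RL ≈ 4.66 dB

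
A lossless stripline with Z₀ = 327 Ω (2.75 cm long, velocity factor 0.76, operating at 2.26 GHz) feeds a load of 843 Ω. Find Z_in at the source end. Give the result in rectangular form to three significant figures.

λ = v/f = 0.76·c / 2.26 GHz = 0.101 m
βl = 2π·l/λ = 2π × 0.273 = 98.1°
tan(βl) = tan(98.1°) = -7
Z_in = Z_0·(Z_L + jZ_0·tanβl)/(Z_0 + jZ_L·tanβl)
     = 327·(843 − j2290)/(327 − j5900)

Z_in ≈ 129 + j39.6 Ω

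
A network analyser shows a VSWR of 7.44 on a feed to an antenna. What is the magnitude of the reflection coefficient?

|Γ| ≈ 0.763

|Γ| = (S − 1)/(S + 1) = (7.44 − 1)/(7.44 + 1) = 6.44/8.44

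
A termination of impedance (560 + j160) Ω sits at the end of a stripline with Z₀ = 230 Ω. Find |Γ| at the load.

|Γ| ≈ 0.455

Γ = (Z_L − Z_0)/(Z_L + Z_0) = (330 + j160)/(790 + j160)
|Γ| = 367/806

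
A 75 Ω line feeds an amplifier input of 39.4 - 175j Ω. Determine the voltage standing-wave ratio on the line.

VSWR ≈ 12.7

Γ = (Z_L − Z_0)/(Z_L + Z_0) = (-35.6 − j175)/(114.4 − j175)
|Γ| = 179/209 = 0.854
VSWR = (1 + |Γ|)/(1 − |Γ|) = 1.85/0.146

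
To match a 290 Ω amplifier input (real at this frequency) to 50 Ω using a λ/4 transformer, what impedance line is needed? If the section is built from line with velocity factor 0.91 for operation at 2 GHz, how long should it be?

Z_qwt ≈ 120 Ω; length ≈ 3.41 cm

Z_qwt = √(Z_0·R_L) = √(50 × 290) = √14500
λ = 0.91·c/f = 0.137 m, so l = λ/4 = 0.0341 m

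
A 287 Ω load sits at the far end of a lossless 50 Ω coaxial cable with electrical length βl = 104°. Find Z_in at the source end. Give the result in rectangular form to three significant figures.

Z_in ≈ 9.23 + j12.1 Ω

tan(βl) = tan(104°) = -4.01
Z_in = Z_0·(Z_L + jZ_0·tanβl)/(Z_0 + jZ_L·tanβl)
     = 50·(287 − j201)/(50 − j1150)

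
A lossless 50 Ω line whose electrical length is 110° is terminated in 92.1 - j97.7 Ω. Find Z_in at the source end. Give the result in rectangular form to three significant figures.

tan(βl) = tan(110°) = -2.75
Z_in = Z_0·(Z_L + jZ_0·tanβl)/(Z_0 + jZ_L·tanβl)
     = 50·(92.1 − j235)/(-218 − j253)

Z_in ≈ 17.6 + j33.4 Ω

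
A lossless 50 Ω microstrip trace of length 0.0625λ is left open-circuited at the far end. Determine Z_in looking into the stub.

βl = 2π × 0.0625 = 22.5°
tan(βl) = 0.414
For an open-circuited stub, Z_in = −jZ_0·cot(βl) = −jZ_0/tan(βl)

Z_in ≈ −j121 Ω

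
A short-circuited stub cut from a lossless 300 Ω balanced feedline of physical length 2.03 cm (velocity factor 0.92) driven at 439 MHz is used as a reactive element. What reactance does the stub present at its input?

X_in ≈ 61.7 Ω (inductive)

λ = v/f = 0.92·c / 439 MHz = 0.629 m
βl = 2π·l/λ = 2π × 0.0323 = 11.6°
tan(βl) = 0.206
For a short-circuited stub, Z_in = jZ_0·tan(βl)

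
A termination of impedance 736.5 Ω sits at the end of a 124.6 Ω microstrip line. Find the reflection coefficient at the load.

Γ = 0.711

Γ = (Z_L − Z_0)/(Z_L + Z_0) = (736.5 − 124.6)/(736.5 + 124.6) = 611.9/861.1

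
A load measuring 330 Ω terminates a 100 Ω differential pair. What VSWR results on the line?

VSWR ≈ 3.3

For a purely resistive load, VSWR = R_L/Z_0 or Z_0/R_L (whichever > 1) = 330/100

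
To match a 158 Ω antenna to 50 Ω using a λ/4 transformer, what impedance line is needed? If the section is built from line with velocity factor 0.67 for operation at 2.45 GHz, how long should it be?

Z_qwt = √(Z_0·R_L) = √(50 × 158) = √7900
λ = 0.67·c/f = 0.082 m, so l = λ/4 = 0.0205 m

Z_qwt ≈ 88.9 Ω; length ≈ 2.05 cm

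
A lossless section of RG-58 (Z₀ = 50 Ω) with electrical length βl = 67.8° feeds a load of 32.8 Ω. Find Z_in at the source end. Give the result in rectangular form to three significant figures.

tan(βl) = tan(67.8°) = 2.45
Z_in = Z_0·(Z_L + jZ_0·tanβl)/(Z_0 + jZ_L·tanβl)
     = 50·(32.8 + j123)/(50 + j80.4)

Z_in ≈ 64.1 + j19.5 Ω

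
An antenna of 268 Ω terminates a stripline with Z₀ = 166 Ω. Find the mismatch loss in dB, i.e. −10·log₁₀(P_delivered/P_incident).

mismatch loss ≈ 0.247 dB

Γ = (268 − 166)/(268 + 166) = 0.235
|Γ|² = 0.0552, so P_del/P_inc = 1 − |Γ|² = 0.945
ML = −10·log₁₀(1 − |Γ|²)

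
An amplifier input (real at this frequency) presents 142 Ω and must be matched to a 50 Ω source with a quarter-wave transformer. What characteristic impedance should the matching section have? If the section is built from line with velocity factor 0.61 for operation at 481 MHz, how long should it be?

Z_qwt ≈ 84.3 Ω; length ≈ 9.51 cm

Z_qwt = √(Z_0·R_L) = √(50 × 142) = √7100
λ = 0.61·c/f = 0.38 m, so l = λ/4 = 0.0951 m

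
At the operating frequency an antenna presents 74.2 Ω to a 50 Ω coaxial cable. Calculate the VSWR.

VSWR ≈ 1.48

Γ = (74.2 − 50)/(74.2 + 50) = 0.195
VSWR = (1 + 0.195)/(1 − 0.195)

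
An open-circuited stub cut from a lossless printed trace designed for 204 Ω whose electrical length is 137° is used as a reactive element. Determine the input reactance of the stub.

tan(βl) = -0.933
For an open-circuited stub, Z_in = −jZ_0·cot(βl) = −jZ_0/tan(βl)

X_in ≈ 219 Ω (inductive)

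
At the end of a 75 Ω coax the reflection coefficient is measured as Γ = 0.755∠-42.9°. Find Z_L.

Z_L = Z_0·(1 + Γ)/(1 − Γ) = 75·(1.55 − j0.514)/(0.447 + j0.514)

Z_L ≈ 69.5 − j166 Ω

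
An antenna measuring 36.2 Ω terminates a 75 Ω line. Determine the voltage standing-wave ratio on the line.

VSWR ≈ 2.07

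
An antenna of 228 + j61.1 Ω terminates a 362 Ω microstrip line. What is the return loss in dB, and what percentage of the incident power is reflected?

Γ = (-134 + j61.1)/(590 + j61.1), |Γ| = 0.248
RL = −20·log₁₀(0.248) = 12.1 dB
P_refl/P_inc = |Γ|² = 0.0616

RL ≈ 12.1 dB; 6.16% of incident power reflected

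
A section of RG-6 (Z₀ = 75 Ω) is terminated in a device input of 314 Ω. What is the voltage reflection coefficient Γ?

Γ = (Z_L − Z_0)/(Z_L + Z_0) = (314 − 75)/(314 + 75) = 239/389

Γ = 0.614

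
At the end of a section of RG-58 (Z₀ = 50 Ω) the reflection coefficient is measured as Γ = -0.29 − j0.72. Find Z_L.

Z_L ≈ 9.11 − j33 Ω

Z_L = Z_0·(1 + Γ)/(1 − Γ) = 50·(0.71 − j0.72)/(1.29 + j0.72)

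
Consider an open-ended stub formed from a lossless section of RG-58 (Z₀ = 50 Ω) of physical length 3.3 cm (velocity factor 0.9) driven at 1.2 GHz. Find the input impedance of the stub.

Z_in ≈ −j38 Ω

λ = v/f = 0.9·c / 1.2 GHz = 0.225 m
βl = 2π·l/λ = 2π × 0.147 = 52.8°
tan(βl) = 1.32
For an open-ended stub, Z_in = −jZ_0·cot(βl) = −jZ_0/tan(βl)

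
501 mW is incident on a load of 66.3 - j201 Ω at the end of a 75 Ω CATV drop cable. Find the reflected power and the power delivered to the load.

|Γ| = |(-8.7 − j201)/(141.3 − j201)| = 0.819
|Γ|² = 0.671
P_refl = |Γ|²·P_inc = 336 mW, P_del = (1 − |Γ|²)·P_inc = 165 mW

P_reflected ≈ 336 mW; P_delivered ≈ 165 mW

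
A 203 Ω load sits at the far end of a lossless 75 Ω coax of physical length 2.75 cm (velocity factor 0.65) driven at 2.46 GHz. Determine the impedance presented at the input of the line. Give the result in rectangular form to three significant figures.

λ = v/f = 0.65·c / 2.46 GHz = 0.0793 m
βl = 2π·l/λ = 2π × 0.347 = 125°
tan(βl) = tan(125°) = -1.43
Z_in = Z_0·(Z_L + jZ_0·tanβl)/(Z_0 + jZ_L·tanβl)
     = 75·(203 − j108)/(75 − j291)

Z_in ≈ 38.6 + j42.4 Ω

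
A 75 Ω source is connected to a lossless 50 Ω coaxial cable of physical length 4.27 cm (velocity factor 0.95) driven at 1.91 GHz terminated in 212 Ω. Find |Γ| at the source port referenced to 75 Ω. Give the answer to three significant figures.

|Γ| ≈ 0.722

λ = v/f = 0.95·c / 1.91 GHz = 0.149 m
βl = 2π·l/λ = 2π × 0.286 = 103°
tan(βl) = -4.32
Z_in = Z_0·(Z_L + jZ_0·tanβl)/(Z_0 + jZ_L·tanβl) = 12.4 + j10.9 Ω
Γ_s = (Z_in − Z_s)/(Z_in + Z_s) = (-62.6 + j10.9)/(87.4 + j10.9), |Γ_s| = 0.722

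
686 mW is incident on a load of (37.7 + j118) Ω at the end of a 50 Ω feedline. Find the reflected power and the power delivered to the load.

P_reflected ≈ 447 mW; P_delivered ≈ 239 mW

|Γ| = |(-12.3 + j118)/(87.7 + j118)| = 0.807
|Γ|² = 0.651
P_refl = |Γ|²·P_inc = 447 mW, P_del = (1 − |Γ|²)·P_inc = 239 mW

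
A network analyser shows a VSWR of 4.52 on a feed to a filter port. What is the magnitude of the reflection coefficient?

|Γ| ≈ 0.638

|Γ| = (S − 1)/(S + 1) = (4.52 − 1)/(4.52 + 1) = 3.52/5.52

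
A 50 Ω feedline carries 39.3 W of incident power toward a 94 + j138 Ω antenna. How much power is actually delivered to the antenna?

|Γ| = |(44 + j138)/(144 + j138)| = 0.726
|Γ|² = 0.527
P_refl = |Γ|²·P_inc = 20.7 W, P_del = (1 − |Γ|²)·P_inc = 18.6 W

P_delivered ≈ 18.6 W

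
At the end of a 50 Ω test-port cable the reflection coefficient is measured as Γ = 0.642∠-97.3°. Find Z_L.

Z_L ≈ 18.7 − j40.4 Ω

Z_L = Z_0·(1 + Γ)/(1 − Γ) = 50·(0.918 − j0.637)/(1.08 + j0.637)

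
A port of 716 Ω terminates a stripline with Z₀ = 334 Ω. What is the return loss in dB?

Γ = (716 − 334)/(716 + 334) = 0.364
RL = −20·log₁₀|Γ| = −20·log₁₀(0.364)

RL ≈ 8.78 dB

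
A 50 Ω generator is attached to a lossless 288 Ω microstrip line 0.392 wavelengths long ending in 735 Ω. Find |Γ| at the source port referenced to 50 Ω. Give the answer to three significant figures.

|Γ| ≈ 0.817

βl = 2π × 0.392 = 141°
tan(βl) = -0.806
Z_in = Z_0·(Z_L + jZ_0·tanβl)/(Z_0 + jZ_L·tanβl) = 232 + j245 Ω
Γ_s = (Z_in − Z_s)/(Z_in + Z_s) = (182 + j245)/(282 + j245), |Γ_s| = 0.817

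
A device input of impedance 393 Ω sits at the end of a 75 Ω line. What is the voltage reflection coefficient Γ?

Γ = 0.679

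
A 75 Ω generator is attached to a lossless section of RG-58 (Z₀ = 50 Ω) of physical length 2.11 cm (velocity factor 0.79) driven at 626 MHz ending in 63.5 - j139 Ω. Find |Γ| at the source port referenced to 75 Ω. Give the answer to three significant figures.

|Γ| ≈ 0.772

λ = v/f = 0.79·c / 626 MHz = 0.379 m
βl = 2π·l/λ = 2π × 0.0557 = 20.1°
tan(βl) = 0.365
Z_in = Z_0·(Z_L + jZ_0·tanβl)/(Z_0 + jZ_L·tanβl) = 16.8 − j63.8 Ω
Γ_s = (Z_in − Z_s)/(Z_in + Z_s) = (-58.2 − j63.8)/(91.8 − j63.8), |Γ_s| = 0.772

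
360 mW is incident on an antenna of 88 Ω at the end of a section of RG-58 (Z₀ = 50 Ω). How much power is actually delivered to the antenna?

Γ = (88 − 50)/(88 + 50) = 0.275
|Γ|² = 0.0758
P_refl = |Γ|²·P_inc = 27.3 mW, P_del = (1 − |Γ|²)·P_inc = 333 mW

P_delivered ≈ 333 mW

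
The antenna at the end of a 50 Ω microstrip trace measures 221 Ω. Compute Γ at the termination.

Γ = (Z_L − Z_0)/(Z_L + Z_0) = (221 − 50)/(221 + 50) = 171/271

Γ = 0.631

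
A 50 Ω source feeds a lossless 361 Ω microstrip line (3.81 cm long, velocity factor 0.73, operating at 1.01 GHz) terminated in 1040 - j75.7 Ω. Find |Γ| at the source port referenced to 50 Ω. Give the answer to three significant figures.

λ = v/f = 0.73·c / 1.01 GHz = 0.217 m
βl = 2π·l/λ = 2π × 0.176 = 63.3°
tan(βl) = 1.98
Z_in = Z_0·(Z_L + jZ_0·tanβl)/(Z_0 + jZ_L·tanβl) = 148 − j145 Ω
Γ_s = (Z_in − Z_s)/(Z_in + Z_s) = (98 − j145)/(198 − j145), |Γ_s| = 0.714

|Γ| ≈ 0.714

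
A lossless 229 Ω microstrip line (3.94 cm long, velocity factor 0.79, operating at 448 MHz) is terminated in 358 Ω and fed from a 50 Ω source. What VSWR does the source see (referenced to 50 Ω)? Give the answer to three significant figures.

λ = v/f = 0.79·c / 448 MHz = 0.529 m
βl = 2π·l/λ = 2π × 0.0745 = 26.8°
tan(βl) = 0.505
Z_in = Z_0·(Z_L + jZ_0·tanβl)/(Z_0 + jZ_L·tanβl) = 277 − j103 Ω
Γ_s = (Z_in − Z_s)/(Z_in + Z_s) = (227 − j103)/(327 − j103), |Γ_s| = 0.727
VSWR = (1 + |Γ_s|)/(1 − |Γ_s|)

VSWR ≈ 6.32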